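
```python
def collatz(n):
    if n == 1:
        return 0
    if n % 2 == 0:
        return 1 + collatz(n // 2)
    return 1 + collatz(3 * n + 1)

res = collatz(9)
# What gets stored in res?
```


collatz(9)
9 is odd -> 3*9+1 = 28 -> collatz(28)
28 is even -> collatz(14)
14 is even -> collatz(7)
7 is odd -> 3*7+1 = 22 -> collatz(22)
22 is even -> collatz(11)
11 is odd -> 3*11+1 = 34 -> collatz(34)
34 is even -> collatz(17)
17 is odd -> 3*17+1 = 52 -> collatz(52)
52 is even -> collatz(26)
26 is even -> collatz(13)
13 is odd -> 3*13+1 = 40 -> collatz(40)
40 is even -> collatz(20)
20 is even -> collatz(10)
10 is even -> collatz(5)
5 is odd -> 3*5+1 = 16 -> collatz(16)
16 is even -> collatz(8)
8 is even -> collatz(4)
4 is even -> collatz(2)
2 is even -> collatz(1)
Reached 1 after 19 steps
= 19


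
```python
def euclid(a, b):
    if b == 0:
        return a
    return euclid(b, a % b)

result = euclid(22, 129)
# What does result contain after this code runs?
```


euclid(22, 129)
= euclid(129, 22 % 129) = euclid(129, 22)
= euclid(22, 129 % 22) = euclid(22, 19)
= euclid(19, 22 % 19) = euclid(19, 3)
= euclid(3, 19 % 3) = euclid(3, 1)
= euclid(1, 3 % 1) = euclid(1, 0)
b == 0, return a = 1


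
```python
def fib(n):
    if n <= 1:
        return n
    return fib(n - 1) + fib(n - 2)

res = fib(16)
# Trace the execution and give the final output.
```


fib(16)
= fib(15) + fib(14)
= (fib(14) + fib(13)) + fib(14)
Computing bottom-up: fib(0)=0, fib(1)=1, fib(2)=1, fib(3)=2, fib(4)=3, fib(5)=5, fib(6)=8, fib(7)=13, fib(8)=21, fib(9)=34, fib(10)=55, fib(11)=89, fib(12)=144, fib(13)=233, fib(14)=377, fib(15)=610, fib(16)=987
= 987


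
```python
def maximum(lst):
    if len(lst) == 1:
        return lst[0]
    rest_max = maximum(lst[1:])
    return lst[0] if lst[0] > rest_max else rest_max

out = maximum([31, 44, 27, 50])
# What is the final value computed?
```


maximum([31, 44, 27, 50])
= compare 31 with maximum([44, 27, 50])
= compare 44 with maximum([27, 50])
= compare 27 with maximum([50])
Base: maximum([50]) = 50
compare 27 with 50: max = 50
compare 44 with 50: max = 50
compare 31 with 50: max = 50
= 50


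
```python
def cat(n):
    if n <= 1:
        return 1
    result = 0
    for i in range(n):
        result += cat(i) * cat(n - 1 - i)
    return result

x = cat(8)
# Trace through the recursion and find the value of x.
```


cat(8)
= sum of cat(i) * cat(8-1-i) for i in 0..7
First compute sub-values bottom-up:
  cat(0) = 1, cat(1) = 1
  cat(2) = 1*1 + 1*1 = 2
  cat(3) = 1*2 + 1*1 + 2*1 = 5
  cat(4) = 1*5 + 1*2 + 2*1 + 5*1 = 14
  cat(5) = 1*14 + 1*5 + 2*2 + 5*1 + 14*1 = 42
  cat(6) = 1*42 + 1*14 + 2*5 + 5*2 + 14*1 + 42*1 = 132
  cat(7) = 1*132 + 1*42 + 2*14 + 5*5 + 14*2 + 42*1 + 132*1 = 429
Now cat(8):
  cat(0)*cat(7) = 1*429 = 429
  cat(1)*cat(6) = 1*132 = 132
  cat(2)*cat(5) = 2*42 = 84
  cat(3)*cat(4) = 5*14 = 70
  cat(4)*cat(3) = 14*5 = 70
  cat(5)*cat(2) = 42*2 = 84
  cat(6)*cat(1) = 132*1 = 132
  cat(7)*cat(0) = 429*1 = 429
= 429 + 132 + 84 + 70 + 70 + 84 + 132 + 429
= 1430


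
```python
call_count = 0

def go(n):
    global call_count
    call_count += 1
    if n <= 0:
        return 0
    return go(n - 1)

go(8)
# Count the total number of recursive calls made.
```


go(8) calls go(7) calls ... calls go(0)
Total calls: 8 + 1 (for base case) = 9


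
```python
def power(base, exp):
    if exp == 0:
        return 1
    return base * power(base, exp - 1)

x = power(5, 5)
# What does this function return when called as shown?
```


power(5, 5)
= 5 * power(5, 4)
= 5 * 5 * power(5, 3)
= 5 * 5 * 5 * power(5, 2)
= 5 * 5 * 5 * 5 * power(5, 1)
= 5 * 5 * 5 * 5 * 5 * power(5, 0)
= 5 * 5 * 5 * 5 * 5 * 1
= 3125


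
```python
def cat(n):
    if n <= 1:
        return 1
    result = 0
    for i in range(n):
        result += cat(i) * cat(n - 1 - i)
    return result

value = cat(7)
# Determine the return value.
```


cat(7)
= sum of cat(i) * cat(7-1-i) for i in 0..6
First compute sub-values bottom-up:
  cat(0) = 1, cat(1) = 1
  cat(2) = 1*1 + 1*1 = 2
  cat(3) = 1*2 + 1*1 + 2*1 = 5
  cat(4) = 1*5 + 1*2 + 2*1 + 5*1 = 14
  cat(5) = 1*14 + 1*5 + 2*2 + 5*1 + 14*1 = 42
  cat(6) = 1*42 + 1*14 + 2*5 + 5*2 + 14*1 + 42*1 = 132
Now cat(7):
  cat(0)*cat(6) = 1*132 = 132
  cat(1)*cat(5) = 1*42 = 42
  cat(2)*cat(4) = 2*14 = 28
  cat(3)*cat(3) = 5*5 = 25
  cat(4)*cat(2) = 14*2 = 28
  cat(5)*cat(1) = 42*1 = 42
  cat(6)*cat(0) = 132*1 = 132
= 132 + 42 + 28 + 25 + 28 + 42 + 132
= 429


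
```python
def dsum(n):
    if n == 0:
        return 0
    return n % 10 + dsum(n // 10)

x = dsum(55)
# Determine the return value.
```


dsum(55)
= 5 + dsum(5)
= 5 + 5 + dsum(0)
= 5 + 5 + 0
= 10


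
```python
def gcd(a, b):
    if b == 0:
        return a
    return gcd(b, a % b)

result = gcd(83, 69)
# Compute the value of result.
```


gcd(83, 69)
= gcd(69, 83 % 69) = gcd(69, 14)
= gcd(14, 69 % 14) = gcd(14, 13)
= gcd(13, 14 % 13) = gcd(13, 1)
= gcd(1, 13 % 1) = gcd(1, 0)
b == 0, return a = 1


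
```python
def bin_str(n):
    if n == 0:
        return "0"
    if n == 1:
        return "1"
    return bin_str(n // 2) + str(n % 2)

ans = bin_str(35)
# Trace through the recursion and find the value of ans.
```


bin_str(35)
= bin_str(17) + "1"
= bin_str(8) + "1" + "1"
= bin_str(4) + "0" + "1" + "1"
= bin_str(2) + "0" + "0" + "1" + "1"
= bin_str(1) + "0" + "0" + "0" + "1" + "1"
= "1" + "0" + "0" + "0" + "1" + "1"
= "100011"


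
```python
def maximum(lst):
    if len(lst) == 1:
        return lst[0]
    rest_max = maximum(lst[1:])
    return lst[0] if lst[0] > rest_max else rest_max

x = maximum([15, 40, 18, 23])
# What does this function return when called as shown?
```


maximum([15, 40, 18, 23])
= compare 15 with maximum([40, 18, 23])
= compare 40 with maximum([18, 23])
= compare 18 with maximum([23])
Base: maximum([23]) = 23
compare 18 with 23: max = 23
compare 40 with 23: max = 40
compare 15 with 40: max = 40
= 40


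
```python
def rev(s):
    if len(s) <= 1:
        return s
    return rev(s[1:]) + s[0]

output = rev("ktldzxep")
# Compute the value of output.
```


rev("ktldzxep")
= rev("tldzxep") + "k"
= rev("ldzxep") + "t" + "k"
= rev("dzxep") + "l" + "t" + "k"
= rev("zxep") + "d" + "l" + "t" + "k"
= rev("xep") + "z" + "d" + "l" + "t" + "k"
= rev("ep") + "x" + "z" + "d" + "l" + "t" + "k"
= rev("p") + "e" + "x" + "z" + "d" + "l" + "t" + "k"
= "p" + "e" + "x" + "z" + "d" + "l" + "t" + "k"
= "pexzdltk"


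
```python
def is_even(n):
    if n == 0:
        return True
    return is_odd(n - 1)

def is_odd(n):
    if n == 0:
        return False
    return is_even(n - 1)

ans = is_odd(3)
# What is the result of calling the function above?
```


is_odd(3)
= is_even(2)
= is_odd(1)
= is_even(0)
n == 0: return True
= True


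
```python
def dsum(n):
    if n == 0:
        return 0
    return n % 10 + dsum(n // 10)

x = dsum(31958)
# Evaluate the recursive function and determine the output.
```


dsum(31958)
= 8 + dsum(3195)
= 8 + 5 + dsum(319)
= 8 + 5 + 9 + dsum(31)
= 8 + 5 + 9 + 1 + dsum(3)
= 8 + 5 + 9 + 1 + 3 + dsum(0)
= 8 + 5 + 9 + 1 + 3 + 0
= 26


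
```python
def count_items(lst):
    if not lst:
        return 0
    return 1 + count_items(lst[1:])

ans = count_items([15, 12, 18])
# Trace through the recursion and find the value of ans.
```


count_items([15, 12, 18])
= 1 + count_items([12, 18])
= 1 + 1 + count_items([18])
= 1 + 1 + 1 + count_items([])
= 1 + 1 + 1 + 0
= 3


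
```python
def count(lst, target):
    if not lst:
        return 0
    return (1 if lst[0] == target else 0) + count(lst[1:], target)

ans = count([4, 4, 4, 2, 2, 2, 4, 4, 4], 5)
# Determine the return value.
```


count([4, 4, 4, 2, 2, 2, 4, 4, 4], 5)
lst[0]=4 != 5: 0 + count([4, 4, 2, 2, 2, 4, 4, 4], 5)
lst[0]=4 != 5: 0 + count([4, 2, 2, 2, 4, 4, 4], 5)
lst[0]=4 != 5: 0 + count([2, 2, 2, 4, 4, 4], 5)
lst[0]=2 != 5: 0 + count([2, 2, 4, 4, 4], 5)
lst[0]=2 != 5: 0 + count([2, 4, 4, 4], 5)
lst[0]=2 != 5: 0 + count([4, 4, 4], 5)
lst[0]=4 != 5: 0 + count([4, 4], 5)
lst[0]=4 != 5: 0 + count([4], 5)
lst[0]=4 != 5: 0 + count([], 5)
= 0


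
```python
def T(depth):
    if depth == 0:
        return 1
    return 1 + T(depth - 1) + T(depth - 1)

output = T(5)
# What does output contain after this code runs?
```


T(5)
= 1 + T(4) + T(4)
= 1 + 2 * T(4)
T(k) = 2^(k+1) - 1
T(0) = 1
T(1) = 3
T(2) = 7
T(3) = 15
T(4) = 31
T(5) = 2^6 - 1 = 63


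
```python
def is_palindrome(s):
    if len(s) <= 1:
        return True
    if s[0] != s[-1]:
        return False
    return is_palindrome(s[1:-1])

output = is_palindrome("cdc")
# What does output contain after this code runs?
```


is_palindrome("cdc")
"cdc": s[0]='c' == s[-1]='c' -> is_palindrome("d")
"d": len <= 1 -> True
= True


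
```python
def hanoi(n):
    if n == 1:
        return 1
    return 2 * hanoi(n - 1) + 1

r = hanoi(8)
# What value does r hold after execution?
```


hanoi(8)
= 2 * hanoi(7) + 1
= 2 * (2 * hanoi(6) + 1) + 1
= 2 * (2 * (2 * hanoi(5) + 1) + 1) + 1
= 2 * (2 * (2 * (2 * hanoi(4) + 1) + 1) + 1) + 1
= 2 * (2 * (2 * (2 * (2 * hanoi(3) + 1) + 1) + 1) + 1) + 1
= 2 * (2 * (2 * (2 * (2 * (2 * hanoi(2) + 1) + 1) + 1) + 1) + 1) + 1
= 2 * (2 * (2 * (2 * (2 * (2 * (2 * hanoi(1) + 1) + 1) + 1) + 1) + 1) + 1) + 1
Now compute bottom-up:
hanoi(1) = 1
hanoi(2) = 2 * 1 + 1 = 3
hanoi(3) = 2 * 3 + 1 = 7
hanoi(4) = 2 * 7 + 1 = 15
hanoi(5) = 2 * 15 + 1 = 31
hanoi(6) = 2 * 31 + 1 = 63
hanoi(7) = 2 * 63 + 1 = 127
hanoi(8) = 2 * 127 + 1 = 255
= 255


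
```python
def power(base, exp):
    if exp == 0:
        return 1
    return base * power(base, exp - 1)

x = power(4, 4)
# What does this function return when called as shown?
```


power(4, 4)
= 4 * power(4, 3)
= 4 * 4 * power(4, 2)
= 4 * 4 * 4 * power(4, 1)
= 4 * 4 * 4 * 4 * power(4, 0)
= 4 * 4 * 4 * 4 * 1
= 256


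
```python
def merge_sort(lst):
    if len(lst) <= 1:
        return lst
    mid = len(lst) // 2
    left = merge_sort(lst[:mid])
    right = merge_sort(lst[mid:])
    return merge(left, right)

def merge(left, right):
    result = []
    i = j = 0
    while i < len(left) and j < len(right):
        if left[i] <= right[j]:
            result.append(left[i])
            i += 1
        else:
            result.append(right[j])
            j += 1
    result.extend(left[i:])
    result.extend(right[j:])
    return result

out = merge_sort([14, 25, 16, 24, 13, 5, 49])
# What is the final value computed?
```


merge_sort([14, 25, 16, 24, 13, 5, 49])
Split into [14, 25, 16] and [24, 13, 5, 49]
Left sorted: [14, 16, 25]
Right sorted: [5, 13, 24, 49]
Merge [14, 16, 25] and [5, 13, 24, 49]
= [5, 13, 14, 16, 24, 25, 49]


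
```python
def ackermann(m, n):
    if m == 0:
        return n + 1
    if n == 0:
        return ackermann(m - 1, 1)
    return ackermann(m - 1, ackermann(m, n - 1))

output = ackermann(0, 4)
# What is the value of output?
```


ackermann(0, 4)
m == 0: return 4 + 1 = 5
= 5


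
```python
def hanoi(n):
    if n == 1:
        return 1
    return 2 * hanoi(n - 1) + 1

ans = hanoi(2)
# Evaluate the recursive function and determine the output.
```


hanoi(2)
= 2 * hanoi(1) + 1
Now compute bottom-up:
hanoi(1) = 1
hanoi(2) = 2 * 1 + 1 = 3
= 3


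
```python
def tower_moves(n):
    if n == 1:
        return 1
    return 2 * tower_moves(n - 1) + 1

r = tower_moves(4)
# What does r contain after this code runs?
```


tower_moves(4)
= 2 * tower_moves(3) + 1
= 2 * (2 * tower_moves(2) + 1) + 1
= 2 * (2 * (2 * tower_moves(1) + 1) + 1) + 1
Now compute bottom-up:
tower_moves(1) = 1
tower_moves(2) = 2 * 1 + 1 = 3
tower_moves(3) = 2 * 3 + 1 = 7
tower_moves(4) = 2 * 7 + 1 = 15
= 15


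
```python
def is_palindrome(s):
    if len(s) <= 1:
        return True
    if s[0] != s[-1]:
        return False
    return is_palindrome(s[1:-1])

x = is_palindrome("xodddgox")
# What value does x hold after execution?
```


is_palindrome("xodddgox")
"xodddgox": s[0]='x' == s[-1]='x' -> is_palindrome("odddgo")
"odddgo": s[0]='o' == s[-1]='o' -> is_palindrome("dddg")
"dddg": s[0]='d' != s[-1]='g' -> False
= False


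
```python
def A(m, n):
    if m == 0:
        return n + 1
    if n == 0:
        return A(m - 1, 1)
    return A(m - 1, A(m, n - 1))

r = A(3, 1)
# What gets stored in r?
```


A(3, 1)
= A(2, A(3, 0))
First compute A(3, 0) = 5
= A(2, 5)
= 13


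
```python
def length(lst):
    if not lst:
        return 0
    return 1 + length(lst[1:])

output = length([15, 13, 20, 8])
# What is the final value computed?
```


length([15, 13, 20, 8])
= 1 + length([13, 20, 8])
= 1 + 1 + length([20, 8])
= 1 + 1 + 1 + length([8])
= 1 + 1 + 1 + 1 + length([])
= 1 + 1 + 1 + 1 + 0
= 4


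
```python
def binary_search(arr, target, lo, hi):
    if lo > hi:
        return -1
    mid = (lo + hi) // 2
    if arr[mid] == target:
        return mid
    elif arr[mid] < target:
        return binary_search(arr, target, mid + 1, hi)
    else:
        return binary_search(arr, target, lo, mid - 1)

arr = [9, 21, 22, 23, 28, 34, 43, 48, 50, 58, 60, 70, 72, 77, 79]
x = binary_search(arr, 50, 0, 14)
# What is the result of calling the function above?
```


binary_search(arr, 50, 0, 14)
lo=0, hi=14, mid=7, arr[mid]=48
48 < 50, search right half
lo=8, hi=14, mid=11, arr[mid]=70
70 > 50, search left half
lo=8, hi=10, mid=9, arr[mid]=58
58 > 50, search left half
lo=8, hi=8, mid=8, arr[mid]=50
arr[8] == 50, found at index 8
= 8


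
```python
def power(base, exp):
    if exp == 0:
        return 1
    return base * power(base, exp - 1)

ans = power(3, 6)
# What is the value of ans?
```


power(3, 6)
= 3 * power(3, 5)
= 3 * 3 * power(3, 4)
= 3 * 3 * 3 * power(3, 3)
= 3 * 3 * 3 * 3 * power(3, 2)
= 3 * 3 * 3 * 3 * 3 * power(3, 1)
= 3 * 3 * 3 * 3 * 3 * 3 * power(3, 0)
= 3 * 3 * 3 * 3 * 3 * 3 * 1
= 729


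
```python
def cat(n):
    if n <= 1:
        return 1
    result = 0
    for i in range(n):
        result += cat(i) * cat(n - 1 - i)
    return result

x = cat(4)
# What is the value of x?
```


cat(4)
= sum of cat(i) * cat(4-1-i) for i in 0..3
First compute sub-values bottom-up:
  cat(0) = 1, cat(1) = 1
  cat(2) = 1*1 + 1*1 = 2
  cat(3) = 1*2 + 1*1 + 2*1 = 5
Now cat(4):
  cat(0)*cat(3) = 1*5 = 5
  cat(1)*cat(2) = 1*2 = 2
  cat(2)*cat(1) = 2*1 = 2
  cat(3)*cat(0) = 5*1 = 5
= 5 + 2 + 2 + 5
= 14


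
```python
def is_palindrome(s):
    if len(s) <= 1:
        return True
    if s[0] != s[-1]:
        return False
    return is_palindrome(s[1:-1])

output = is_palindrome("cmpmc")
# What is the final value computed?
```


is_palindrome("cmpmc")
"cmpmc": s[0]='c' == s[-1]='c' -> is_palindrome("mpm")
"mpm": s[0]='m' == s[-1]='m' -> is_palindrome("p")
"p": len <= 1 -> True
= True


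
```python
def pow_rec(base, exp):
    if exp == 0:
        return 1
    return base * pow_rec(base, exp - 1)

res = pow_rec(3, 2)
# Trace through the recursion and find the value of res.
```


pow_rec(3, 2)
= 3 * pow_rec(3, 1)
= 3 * 3 * pow_rec(3, 0)
= 3 * 3 * 1
= 9


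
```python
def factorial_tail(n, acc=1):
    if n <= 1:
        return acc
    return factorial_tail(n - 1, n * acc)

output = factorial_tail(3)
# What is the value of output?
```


factorial_tail(3, 1)
= factorial_tail(2, 3 * 1) = factorial_tail(2, 3)
= factorial_tail(1, 2 * 3) = factorial_tail(1, 6)
n <= 1, return acc = 6


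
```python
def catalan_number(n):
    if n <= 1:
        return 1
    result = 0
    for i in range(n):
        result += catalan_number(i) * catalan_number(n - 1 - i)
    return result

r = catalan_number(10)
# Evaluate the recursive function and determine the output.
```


catalan_number(10)
= sum of catalan_number(i) * catalan_number(10-1-i) for i in 0..9
First compute sub-values bottom-up:
  catalan_number(0) = 1, catalan_number(1) = 1
  catalan_number(2) = 1*1 + 1*1 = 2
  catalan_number(3) = 1*2 + 1*1 + 2*1 = 5
  catalan_number(4) = 1*5 + 1*2 + 2*1 + 5*1 = 14
  catalan_number(5) = 1*14 + 1*5 + 2*2 + 5*1 + 14*1 = 42
  catalan_number(6) = 1*42 + 1*14 + 2*5 + 5*2 + 14*1 + 42*1 = 132
  catalan_number(7) = 1*132 + 1*42 + 2*14 + 5*5 + 14*2 + 42*1 + 132*1 = 429
  catalan_number(8) = 1*429 + 1*132 + 2*42 + 5*14 + 14*5 + 42*2 + 132*1 + 429*1 = 1430
  catalan_number(9) = 1*1430 + 1*429 + 2*132 + 5*42 + 14*14 + 42*5 + 132*2 + 429*1 + 1430*1 = 4862
Now catalan_number(10):
  catalan_number(0)*catalan_number(9) = 1*4862 = 4862
  catalan_number(1)*catalan_number(8) = 1*1430 = 1430
  catalan_number(2)*catalan_number(7) = 2*429 = 858
  catalan_number(3)*catalan_number(6) = 5*132 = 660
  catalan_number(4)*catalan_number(5) = 14*42 = 588
  catalan_number(5)*catalan_number(4) = 42*14 = 588
  catalan_number(6)*catalan_number(3) = 132*5 = 660
  catalan_number(7)*catalan_number(2) = 429*2 = 858
  catalan_number(8)*catalan_number(1) = 1430*1 = 1430
  catalan_number(9)*catalan_number(0) = 4862*1 = 4862
= 4862 + 1430 + 858 + 660 + 588 + 588 + 660 + 858 + 1430 + 4862
= 16796


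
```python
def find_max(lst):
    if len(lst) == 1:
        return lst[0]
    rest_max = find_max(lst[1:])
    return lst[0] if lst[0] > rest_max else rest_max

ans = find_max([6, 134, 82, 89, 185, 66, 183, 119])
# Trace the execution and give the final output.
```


find_max([6, 134, 82, 89, 185, 66, 183, 119])
= compare 6 with find_max([134, 82, 89, 185, 66, 183, 119])
= compare 134 with find_max([82, 89, 185, 66, 183, 119])
= compare 82 with find_max([89, 185, 66, 183, 119])
= compare 89 with find_max([185, 66, 183, 119])
= compare 185 with find_max([66, 183, 119])
= compare 66 with find_max([183, 119])
= compare 183 with find_max([119])
Base: find_max([119]) = 119
compare 183 with 119: max = 183
compare 66 with 183: max = 183
compare 185 with 183: max = 185
compare 89 with 185: max = 185
compare 82 with 185: max = 185
compare 134 with 185: max = 185
compare 6 with 185: max = 185
= 185


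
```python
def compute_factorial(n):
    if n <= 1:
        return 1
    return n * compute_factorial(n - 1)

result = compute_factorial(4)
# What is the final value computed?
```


compute_factorial(4)
= 4 * compute_factorial(3)
= 4 * 3 * compute_factorial(2)
= 4 * 3 * 2 * compute_factorial(1)
= 4 * 3 * 2 * 1
= 24


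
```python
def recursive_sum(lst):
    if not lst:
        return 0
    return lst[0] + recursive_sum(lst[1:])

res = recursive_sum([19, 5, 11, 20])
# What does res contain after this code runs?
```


recursive_sum([19, 5, 11, 20])
= 19 + recursive_sum([5, 11, 20])
= 19 + 5 + recursive_sum([11, 20])
= 19 + 5 + 11 + recursive_sum([20])
= 19 + 5 + 11 + 20 + recursive_sum([])
= 19 + 5 + 11 + 20 + 0
= 55


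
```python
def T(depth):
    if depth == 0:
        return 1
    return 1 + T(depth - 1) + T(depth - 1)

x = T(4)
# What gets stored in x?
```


T(4)
= 1 + T(3) + T(3)
= 1 + 2 * T(3)
T(k) = 2^(k+1) - 1
T(0) = 1
T(1) = 3
T(2) = 7
T(3) = 15
T(4) = 31
T(4) = 2^5 - 1 = 31


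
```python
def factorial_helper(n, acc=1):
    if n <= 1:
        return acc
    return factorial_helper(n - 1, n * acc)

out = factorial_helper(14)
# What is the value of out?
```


factorial_helper(14, 1)
= factorial_helper(13, 14 * 1) = factorial_helper(13, 14)
= factorial_helper(12, 13 * 14) = factorial_helper(12, 182)
= factorial_helper(11, 12 * 182) = factorial_helper(11, 2184)
= factorial_helper(10, 11 * 2184) = factorial_helper(10, 24024)
= factorial_helper(9, 10 * 24024) = factorial_helper(9, 240240)
= factorial_helper(8, 9 * 240240) = factorial_helper(8, 2162160)
= factorial_helper(7, 8 * 2162160) = factorial_helper(7, 17297280)
= factorial_helper(6, 7 * 17297280) = factorial_helper(6, 121080960)
= factorial_helper(5, 6 * 121080960) = factorial_helper(5, 726485760)
= factorial_helper(4, 5 * 726485760) = factorial_helper(4, 3632428800)
= factorial_helper(3, 4 * 3632428800) = factorial_helper(3, 14529715200)
= factorial_helper(2, 3 * 14529715200) = factorial_helper(2, 43589145600)
= factorial_helper(1, 2 * 43589145600) = factorial_helper(1, 87178291200)
n <= 1, return acc = 87178291200


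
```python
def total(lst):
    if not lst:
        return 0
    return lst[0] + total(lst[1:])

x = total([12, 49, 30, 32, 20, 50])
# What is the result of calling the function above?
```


total([12, 49, 30, 32, 20, 50])
= 12 + total([49, 30, 32, 20, 50])
= 12 + 49 + total([30, 32, 20, 50])
= 12 + 49 + 30 + total([32, 20, 50])
= 12 + 49 + 30 + 32 + total([20, 50])
= 12 + 49 + 30 + 32 + 20 + total([50])
= 12 + 49 + 30 + 32 + 20 + 50 + total([])
= 12 + 49 + 30 + 32 + 20 + 50 + 0
= 193


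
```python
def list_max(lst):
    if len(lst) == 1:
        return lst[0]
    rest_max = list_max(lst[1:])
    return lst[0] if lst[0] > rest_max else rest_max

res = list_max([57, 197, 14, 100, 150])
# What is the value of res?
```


list_max([57, 197, 14, 100, 150])
= compare 57 with list_max([197, 14, 100, 150])
= compare 197 with list_max([14, 100, 150])
= compare 14 with list_max([100, 150])
= compare 100 with list_max([150])
Base: list_max([150]) = 150
compare 100 with 150: max = 150
compare 14 with 150: max = 150
compare 197 with 150: max = 197
compare 57 with 197: max = 197
= 197


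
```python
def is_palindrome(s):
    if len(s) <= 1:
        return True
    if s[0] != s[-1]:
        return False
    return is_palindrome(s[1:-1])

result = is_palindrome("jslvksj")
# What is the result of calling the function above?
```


is_palindrome("jslvksj")
"jslvksj": s[0]='j' == s[-1]='j' -> is_palindrome("slvks")
"slvks": s[0]='s' == s[-1]='s' -> is_palindrome("lvk")
"lvk": s[0]='l' != s[-1]='k' -> False
= False


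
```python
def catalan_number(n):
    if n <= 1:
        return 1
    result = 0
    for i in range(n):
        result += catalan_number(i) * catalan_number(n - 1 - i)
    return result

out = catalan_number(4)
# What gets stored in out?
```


catalan_number(4)
= sum of catalan_number(i) * catalan_number(4-1-i) for i in 0..3
First compute sub-values bottom-up:
  catalan_number(0) = 1, catalan_number(1) = 1
  catalan_number(2) = 1*1 + 1*1 = 2
  catalan_number(3) = 1*2 + 1*1 + 2*1 = 5
Now catalan_number(4):
  catalan_number(0)*catalan_number(3) = 1*5 = 5
  catalan_number(1)*catalan_number(2) = 1*2 = 2
  catalan_number(2)*catalan_number(1) = 2*1 = 2
  catalan_number(3)*catalan_number(0) = 5*1 = 5
= 5 + 2 + 2 + 5
= 14


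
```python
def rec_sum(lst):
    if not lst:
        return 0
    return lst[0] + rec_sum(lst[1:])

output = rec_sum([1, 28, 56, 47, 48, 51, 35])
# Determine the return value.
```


rec_sum([1, 28, 56, 47, 48, 51, 35])
= 1 + rec_sum([28, 56, 47, 48, 51, 35])
= 1 + 28 + rec_sum([56, 47, 48, 51, 35])
= 1 + 28 + 56 + rec_sum([47, 48, 51, 35])
= 1 + 28 + 56 + 47 + rec_sum([48, 51, 35])
= 1 + 28 + 56 + 47 + 48 + rec_sum([51, 35])
= 1 + 28 + 56 + 47 + 48 + 51 + rec_sum([35])
= 1 + 28 + 56 + 47 + 48 + 51 + 35 + rec_sum([])
= 1 + 28 + 56 + 47 + 48 + 51 + 35 + 0
= 266


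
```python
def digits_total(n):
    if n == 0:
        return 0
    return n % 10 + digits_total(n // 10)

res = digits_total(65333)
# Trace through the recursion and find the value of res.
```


digits_total(65333)
= 3 + digits_total(6533)
= 3 + 3 + digits_total(653)
= 3 + 3 + 3 + digits_total(65)
= 3 + 3 + 3 + 5 + digits_total(6)
= 3 + 3 + 3 + 5 + 6 + digits_total(0)
= 3 + 3 + 3 + 5 + 6 + 0
= 20


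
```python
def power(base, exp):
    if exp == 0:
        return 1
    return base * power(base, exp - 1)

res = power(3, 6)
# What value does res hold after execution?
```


power(3, 6)
= 3 * power(3, 5)
= 3 * 3 * power(3, 4)
= 3 * 3 * 3 * power(3, 3)
= 3 * 3 * 3 * 3 * power(3, 2)
= 3 * 3 * 3 * 3 * 3 * power(3, 1)
= 3 * 3 * 3 * 3 * 3 * 3 * power(3, 0)
= 3 * 3 * 3 * 3 * 3 * 3 * 1
= 729


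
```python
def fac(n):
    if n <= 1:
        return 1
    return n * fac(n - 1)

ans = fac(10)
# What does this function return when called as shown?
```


fac(10)
= 10 * fac(9)
= 10 * 9 * fac(8)
= 10 * 9 * 8 * fac(7)
= 10 * 9 * 8 * 7 * fac(6)
= 10 * 9 * 8 * 7 * 6 * fac(5)
= 10 * 9 * 8 * 7 * 6 * 5 * fac(4)
= 10 * 9 * 8 * 7 * 6 * 5 * 4 * fac(3)
= 10 * 9 * 8 * 7 * 6 * 5 * 4 * 3 * fac(2)
= 10 * 9 * 8 * 7 * 6 * 5 * 4 * 3 * 2 * fac(1)
= 10 * 9 * 8 * 7 * 6 * 5 * 4 * 3 * 2 * 1
= 3628800


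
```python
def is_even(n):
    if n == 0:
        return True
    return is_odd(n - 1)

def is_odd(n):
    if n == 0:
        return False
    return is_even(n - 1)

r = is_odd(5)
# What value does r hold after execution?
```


is_odd(5)
= is_even(4)
= is_odd(3)
= is_even(2)
= is_odd(1)
= is_even(0)
n == 0: return True
= True


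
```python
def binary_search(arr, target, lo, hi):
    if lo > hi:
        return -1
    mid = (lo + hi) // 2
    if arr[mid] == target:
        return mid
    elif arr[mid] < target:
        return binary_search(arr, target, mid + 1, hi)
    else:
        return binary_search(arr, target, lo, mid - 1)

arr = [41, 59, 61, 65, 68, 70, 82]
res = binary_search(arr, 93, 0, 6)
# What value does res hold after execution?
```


binary_search(arr, 93, 0, 6)
lo=0, hi=6, mid=3, arr[mid]=65
65 < 93, search right half
lo=4, hi=6, mid=5, arr[mid]=70
70 < 93, search right half
lo=6, hi=6, mid=6, arr[mid]=82
82 < 93, search right half
lo > hi, target not found, return -1
= -1


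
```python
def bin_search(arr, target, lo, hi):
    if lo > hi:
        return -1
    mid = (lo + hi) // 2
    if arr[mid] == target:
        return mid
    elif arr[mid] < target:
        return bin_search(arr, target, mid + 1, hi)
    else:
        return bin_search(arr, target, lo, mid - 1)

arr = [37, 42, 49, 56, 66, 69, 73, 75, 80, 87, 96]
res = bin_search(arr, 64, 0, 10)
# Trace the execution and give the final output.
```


bin_search(arr, 64, 0, 10)
lo=0, hi=10, mid=5, arr[mid]=69
69 > 64, search left half
lo=0, hi=4, mid=2, arr[mid]=49
49 < 64, search right half
lo=3, hi=4, mid=3, arr[mid]=56
56 < 64, search right half
lo=4, hi=4, mid=4, arr[mid]=66
66 > 64, search left half
lo > hi, target not found, return -1
= -1


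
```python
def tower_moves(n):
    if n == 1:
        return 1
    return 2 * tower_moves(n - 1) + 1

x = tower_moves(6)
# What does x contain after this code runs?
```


tower_moves(6)
= 2 * tower_moves(5) + 1
= 2 * (2 * tower_moves(4) + 1) + 1
= 2 * (2 * (2 * tower_moves(3) + 1) + 1) + 1
= 2 * (2 * (2 * (2 * tower_moves(2) + 1) + 1) + 1) + 1
= 2 * (2 * (2 * (2 * (2 * tower_moves(1) + 1) + 1) + 1) + 1) + 1
Now compute bottom-up:
tower_moves(1) = 1
tower_moves(2) = 2 * 1 + 1 = 3
tower_moves(3) = 2 * 3 + 1 = 7
tower_moves(4) = 2 * 7 + 1 = 15
tower_moves(5) = 2 * 15 + 1 = 31
tower_moves(6) = 2 * 31 + 1 = 63
= 63


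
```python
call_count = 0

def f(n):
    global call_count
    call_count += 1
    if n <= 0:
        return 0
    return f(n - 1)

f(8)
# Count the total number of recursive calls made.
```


f(8) calls f(7) calls ... calls f(0)
Total calls: 8 + 1 (for base case) = 9


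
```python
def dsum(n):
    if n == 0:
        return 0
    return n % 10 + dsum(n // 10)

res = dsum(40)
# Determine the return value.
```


dsum(40)
= 0 + dsum(4)
= 0 + 4 + dsum(0)
= 0 + 4 + 0
= 4


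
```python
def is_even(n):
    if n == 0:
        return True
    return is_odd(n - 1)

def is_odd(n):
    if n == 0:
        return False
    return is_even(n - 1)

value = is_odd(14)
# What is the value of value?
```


is_odd(14)
= is_even(13)
= is_odd(12)
= is_even(11)
= is_odd(10)
= is_even(9)
= is_odd(8)
= is_even(7)
= is_odd(6)
= is_even(5)
= is_odd(4)
= is_even(3)
= is_odd(2)
= is_even(1)
= is_odd(0)
n == 0: return False
= False


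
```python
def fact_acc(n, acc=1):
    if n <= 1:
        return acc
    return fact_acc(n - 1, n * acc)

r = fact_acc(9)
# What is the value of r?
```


fact_acc(9, 1)
= fact_acc(8, 9 * 1) = fact_acc(8, 9)
= fact_acc(7, 8 * 9) = fact_acc(7, 72)
= fact_acc(6, 7 * 72) = fact_acc(6, 504)
= fact_acc(5, 6 * 504) = fact_acc(5, 3024)
= fact_acc(4, 5 * 3024) = fact_acc(4, 15120)
= fact_acc(3, 4 * 15120) = fact_acc(3, 60480)
= fact_acc(2, 3 * 60480) = fact_acc(2, 181440)
= fact_acc(1, 2 * 181440) = fact_acc(1, 362880)
n <= 1, return acc = 362880


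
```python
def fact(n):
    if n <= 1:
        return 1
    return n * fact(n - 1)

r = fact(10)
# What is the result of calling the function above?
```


fact(10)
= 10 * fact(9)
= 10 * 9 * fact(8)
= 10 * 9 * 8 * fact(7)
= 10 * 9 * 8 * 7 * fact(6)
= 10 * 9 * 8 * 7 * 6 * fact(5)
= 10 * 9 * 8 * 7 * 6 * 5 * fact(4)
= 10 * 9 * 8 * 7 * 6 * 5 * 4 * fact(3)
= 10 * 9 * 8 * 7 * 6 * 5 * 4 * 3 * fact(2)
= 10 * 9 * 8 * 7 * 6 * 5 * 4 * 3 * 2 * fact(1)
= 10 * 9 * 8 * 7 * 6 * 5 * 4 * 3 * 2 * 1
= 3628800


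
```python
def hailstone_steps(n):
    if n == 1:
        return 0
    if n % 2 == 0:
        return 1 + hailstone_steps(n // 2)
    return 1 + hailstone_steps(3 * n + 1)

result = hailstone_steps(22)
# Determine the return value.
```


hailstone_steps(22)
22 is even -> hailstone_steps(11)
11 is odd -> 3*11+1 = 34 -> hailstone_steps(34)
34 is even -> hailstone_steps(17)
17 is odd -> 3*17+1 = 52 -> hailstone_steps(52)
52 is even -> hailstone_steps(26)
26 is even -> hailstone_steps(13)
13 is odd -> 3*13+1 = 40 -> hailstone_steps(40)
40 is even -> hailstone_steps(20)
20 is even -> hailstone_steps(10)
10 is even -> hailstone_steps(5)
5 is odd -> 3*5+1 = 16 -> hailstone_steps(16)
16 is even -> hailstone_steps(8)
8 is even -> hailstone_steps(4)
4 is even -> hailstone_steps(2)
2 is even -> hailstone_steps(1)
Reached 1 after 15 steps
= 15


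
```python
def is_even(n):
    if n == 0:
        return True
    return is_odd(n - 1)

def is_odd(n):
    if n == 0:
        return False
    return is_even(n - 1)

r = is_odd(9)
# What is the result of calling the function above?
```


is_odd(9)
= is_even(8)
= is_odd(7)
= is_even(6)
= is_odd(5)
= is_even(4)
= is_odd(3)
= is_even(2)
= is_odd(1)
= is_even(0)
n == 0: return True
= True


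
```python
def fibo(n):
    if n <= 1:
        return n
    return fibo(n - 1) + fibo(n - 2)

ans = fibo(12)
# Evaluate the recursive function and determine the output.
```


fibo(12)
= fibo(11) + fibo(10)
= (fibo(10) + fibo(9)) + fibo(10)
Computing bottom-up: fibo(0)=0, fibo(1)=1, fibo(2)=1, fibo(3)=2, fibo(4)=3, fibo(5)=5, fibo(6)=8, fibo(7)=13, fibo(8)=21, fibo(9)=34, fibo(10)=55, fibo(11)=89, fibo(12)=144
= 144


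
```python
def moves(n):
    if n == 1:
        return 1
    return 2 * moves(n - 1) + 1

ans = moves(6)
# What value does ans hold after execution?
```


moves(6)
= 2 * moves(5) + 1
= 2 * (2 * moves(4) + 1) + 1
= 2 * (2 * (2 * moves(3) + 1) + 1) + 1
= 2 * (2 * (2 * (2 * moves(2) + 1) + 1) + 1) + 1
= 2 * (2 * (2 * (2 * (2 * moves(1) + 1) + 1) + 1) + 1) + 1
Now compute bottom-up:
moves(1) = 1
moves(2) = 2 * 1 + 1 = 3
moves(3) = 2 * 3 + 1 = 7
moves(4) = 2 * 7 + 1 = 15
moves(5) = 2 * 15 + 1 = 31
moves(6) = 2 * 31 + 1 = 63
= 63


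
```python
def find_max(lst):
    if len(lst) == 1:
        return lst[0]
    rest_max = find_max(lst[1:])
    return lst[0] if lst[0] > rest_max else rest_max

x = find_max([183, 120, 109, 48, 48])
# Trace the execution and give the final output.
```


find_max([183, 120, 109, 48, 48])
= compare 183 with find_max([120, 109, 48, 48])
= compare 120 with find_max([109, 48, 48])
= compare 109 with find_max([48, 48])
= compare 48 with find_max([48])
Base: find_max([48]) = 48
compare 48 with 48: max = 48
compare 109 with 48: max = 109
compare 120 with 109: max = 120
compare 183 with 120: max = 183
= 183


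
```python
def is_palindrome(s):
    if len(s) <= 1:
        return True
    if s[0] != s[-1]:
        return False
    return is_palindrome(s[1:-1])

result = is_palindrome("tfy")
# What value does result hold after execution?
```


is_palindrome("tfy")
"tfy": s[0]='t' != s[-1]='y' -> False
= False


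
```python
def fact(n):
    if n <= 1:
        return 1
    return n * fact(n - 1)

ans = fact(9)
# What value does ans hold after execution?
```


fact(9)
= 9 * fact(8)
= 9 * 8 * fact(7)
= 9 * 8 * 7 * fact(6)
= 9 * 8 * 7 * 6 * fact(5)
= 9 * 8 * 7 * 6 * 5 * fact(4)
= 9 * 8 * 7 * 6 * 5 * 4 * fact(3)
= 9 * 8 * 7 * 6 * 5 * 4 * 3 * fact(2)
= 9 * 8 * 7 * 6 * 5 * 4 * 3 * 2 * fact(1)
= 9 * 8 * 7 * 6 * 5 * 4 * 3 * 2 * 1
= 362880


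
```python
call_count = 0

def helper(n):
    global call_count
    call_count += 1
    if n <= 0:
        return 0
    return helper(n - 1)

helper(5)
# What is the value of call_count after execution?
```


helper(5) calls helper(4) calls ... calls helper(0)
Total calls: 5 + 1 (for base case) = 6


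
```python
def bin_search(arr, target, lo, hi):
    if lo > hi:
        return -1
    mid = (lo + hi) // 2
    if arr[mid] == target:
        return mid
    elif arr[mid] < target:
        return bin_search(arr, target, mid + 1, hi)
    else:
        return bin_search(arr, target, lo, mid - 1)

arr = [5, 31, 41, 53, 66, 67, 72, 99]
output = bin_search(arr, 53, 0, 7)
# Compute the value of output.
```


bin_search(arr, 53, 0, 7)
lo=0, hi=7, mid=3, arr[mid]=53
arr[3] == 53, found at index 3
= 3


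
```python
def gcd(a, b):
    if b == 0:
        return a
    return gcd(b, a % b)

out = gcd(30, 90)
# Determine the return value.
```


gcd(30, 90)
= gcd(90, 30 % 90) = gcd(90, 30)
= gcd(30, 90 % 30) = gcd(30, 0)
b == 0, return a = 30


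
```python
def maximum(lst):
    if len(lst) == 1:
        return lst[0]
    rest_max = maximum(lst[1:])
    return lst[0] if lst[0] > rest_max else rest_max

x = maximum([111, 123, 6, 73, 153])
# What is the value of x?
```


maximum([111, 123, 6, 73, 153])
= compare 111 with maximum([123, 6, 73, 153])
= compare 123 with maximum([6, 73, 153])
= compare 6 with maximum([73, 153])
= compare 73 with maximum([153])
Base: maximum([153]) = 153
compare 73 with 153: max = 153
compare 6 with 153: max = 153
compare 123 with 153: max = 153
compare 111 with 153: max = 153
= 153


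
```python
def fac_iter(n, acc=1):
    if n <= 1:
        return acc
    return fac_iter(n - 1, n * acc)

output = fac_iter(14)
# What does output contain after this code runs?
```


fac_iter(14, 1)
= fac_iter(13, 14 * 1) = fac_iter(13, 14)
= fac_iter(12, 13 * 14) = fac_iter(12, 182)
= fac_iter(11, 12 * 182) = fac_iter(11, 2184)
= fac_iter(10, 11 * 2184) = fac_iter(10, 24024)
= fac_iter(9, 10 * 24024) = fac_iter(9, 240240)
= fac_iter(8, 9 * 240240) = fac_iter(8, 2162160)
= fac_iter(7, 8 * 2162160) = fac_iter(7, 17297280)
= fac_iter(6, 7 * 17297280) = fac_iter(6, 121080960)
= fac_iter(5, 6 * 121080960) = fac_iter(5, 726485760)
= fac_iter(4, 5 * 726485760) = fac_iter(4, 3632428800)
= fac_iter(3, 4 * 3632428800) = fac_iter(3, 14529715200)
= fac_iter(2, 3 * 14529715200) = fac_iter(2, 43589145600)
= fac_iter(1, 2 * 43589145600) = fac_iter(1, 87178291200)
n <= 1, return acc = 87178291200


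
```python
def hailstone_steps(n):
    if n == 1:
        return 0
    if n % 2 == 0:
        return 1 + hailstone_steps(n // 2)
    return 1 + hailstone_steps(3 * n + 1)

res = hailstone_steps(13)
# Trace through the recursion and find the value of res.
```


hailstone_steps(13)
13 is odd -> 3*13+1 = 40 -> hailstone_steps(40)
40 is even -> hailstone_steps(20)
20 is even -> hailstone_steps(10)
10 is even -> hailstone_steps(5)
5 is odd -> 3*5+1 = 16 -> hailstone_steps(16)
16 is even -> hailstone_steps(8)
8 is even -> hailstone_steps(4)
4 is even -> hailstone_steps(2)
2 is even -> hailstone_steps(1)
Reached 1 after 9 steps
= 9


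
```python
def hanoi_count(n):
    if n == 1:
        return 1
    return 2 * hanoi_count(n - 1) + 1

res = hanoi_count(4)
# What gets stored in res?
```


hanoi_count(4)
= 2 * hanoi_count(3) + 1
= 2 * (2 * hanoi_count(2) + 1) + 1
= 2 * (2 * (2 * hanoi_count(1) + 1) + 1) + 1
Now compute bottom-up:
hanoi_count(1) = 1
hanoi_count(2) = 2 * 1 + 1 = 3
hanoi_count(3) = 2 * 3 + 1 = 7
hanoi_count(4) = 2 * 7 + 1 = 15
= 15


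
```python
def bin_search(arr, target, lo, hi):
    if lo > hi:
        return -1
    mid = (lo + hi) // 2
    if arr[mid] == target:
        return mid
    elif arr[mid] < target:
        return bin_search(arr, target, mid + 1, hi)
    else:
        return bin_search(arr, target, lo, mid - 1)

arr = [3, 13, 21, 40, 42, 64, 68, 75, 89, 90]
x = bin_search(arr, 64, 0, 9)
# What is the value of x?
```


bin_search(arr, 64, 0, 9)
lo=0, hi=9, mid=4, arr[mid]=42
42 < 64, search right half
lo=5, hi=9, mid=7, arr[mid]=75
75 > 64, search left half
lo=5, hi=6, mid=5, arr[mid]=64
arr[5] == 64, found at index 5
= 5


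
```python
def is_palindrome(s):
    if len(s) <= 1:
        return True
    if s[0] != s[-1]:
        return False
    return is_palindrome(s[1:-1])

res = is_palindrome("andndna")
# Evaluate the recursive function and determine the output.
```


is_palindrome("andndna")
"andndna": s[0]='a' == s[-1]='a' -> is_palindrome("ndndn")
"ndndn": s[0]='n' == s[-1]='n' -> is_palindrome("dnd")
"dnd": s[0]='d' == s[-1]='d' -> is_palindrome("n")
"n": len <= 1 -> True
= True


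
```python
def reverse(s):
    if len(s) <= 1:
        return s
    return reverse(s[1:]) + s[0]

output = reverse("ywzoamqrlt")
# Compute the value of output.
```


reverse("ywzoamqrlt")
= reverse("wzoamqrlt") + "y"
= reverse("zoamqrlt") + "w" + "y"
= reverse("oamqrlt") + "z" + "w" + "y"
= reverse("amqrlt") + "o" + "z" + "w" + "y"
= reverse("mqrlt") + "a" + "o" + "z" + "w" + "y"
= reverse("qrlt") + "m" + "a" + "o" + "z" + "w" + "y"
= reverse("rlt") + "q" + "m" + "a" + "o" + "z" + "w" + "y"
= reverse("lt") + "r" + "q" + "m" + "a" + "o" + "z" + "w" + "y"
= reverse("t") + "l" + "r" + "q" + "m" + "a" + "o" + "z" + "w" + "y"
= "t" + "l" + "r" + "q" + "m" + "a" + "o" + "z" + "w" + "y"
= "tlrqmaozwy"


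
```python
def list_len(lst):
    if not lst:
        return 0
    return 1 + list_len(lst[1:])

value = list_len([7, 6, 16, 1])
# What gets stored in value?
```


list_len([7, 6, 16, 1])
= 1 + list_len([6, 16, 1])
= 1 + 1 + list_len([16, 1])
= 1 + 1 + 1 + list_len([1])
= 1 + 1 + 1 + 1 + list_len([])
= 1 + 1 + 1 + 1 + 0
= 4


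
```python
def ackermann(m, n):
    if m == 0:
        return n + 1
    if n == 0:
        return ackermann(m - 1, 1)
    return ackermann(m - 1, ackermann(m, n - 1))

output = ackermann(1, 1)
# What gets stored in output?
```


ackermann(1, 1)
= ackermann(0, ackermann(1, 0))
First compute ackermann(1, 0) = 2
= ackermann(0, 2)
= 3


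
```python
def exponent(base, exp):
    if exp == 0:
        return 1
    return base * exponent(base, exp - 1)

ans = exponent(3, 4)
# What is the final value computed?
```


exponent(3, 4)
= 3 * exponent(3, 3)
= 3 * 3 * exponent(3, 2)
= 3 * 3 * 3 * exponent(3, 1)
= 3 * 3 * 3 * 3 * exponent(3, 0)
= 3 * 3 * 3 * 3 * 1
= 81


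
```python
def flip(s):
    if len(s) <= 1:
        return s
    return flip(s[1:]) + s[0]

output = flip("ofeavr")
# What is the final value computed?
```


flip("ofeavr")
= flip("feavr") + "o"
= flip("eavr") + "f" + "o"
= flip("avr") + "e" + "f" + "o"
= flip("vr") + "a" + "e" + "f" + "o"
= flip("r") + "v" + "a" + "e" + "f" + "o"
= "r" + "v" + "a" + "e" + "f" + "o"
= "rvaefo"


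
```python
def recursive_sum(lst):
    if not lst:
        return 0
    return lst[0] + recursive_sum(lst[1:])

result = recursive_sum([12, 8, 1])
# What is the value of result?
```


recursive_sum([12, 8, 1])
= 12 + recursive_sum([8, 1])
= 12 + 8 + recursive_sum([1])
= 12 + 8 + 1 + recursive_sum([])
= 12 + 8 + 1 + 0
= 21


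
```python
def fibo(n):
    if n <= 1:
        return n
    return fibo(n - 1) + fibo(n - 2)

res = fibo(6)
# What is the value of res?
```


fibo(6)
= fibo(5) + fibo(4)
= (fibo(4) + fibo(3)) + fibo(4)
Computing bottom-up: fibo(0)=0, fibo(1)=1, fibo(2)=1, fibo(3)=2, fibo(4)=3, fibo(5)=5, fibo(6)=8
= 8


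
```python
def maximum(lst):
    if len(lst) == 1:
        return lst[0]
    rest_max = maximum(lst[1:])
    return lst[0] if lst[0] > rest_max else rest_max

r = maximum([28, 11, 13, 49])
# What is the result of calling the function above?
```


maximum([28, 11, 13, 49])
= compare 28 with maximum([11, 13, 49])
= compare 11 with maximum([13, 49])
= compare 13 with maximum([49])
Base: maximum([49]) = 49
compare 13 with 49: max = 49
compare 11 with 49: max = 49
compare 28 with 49: max = 49
= 49


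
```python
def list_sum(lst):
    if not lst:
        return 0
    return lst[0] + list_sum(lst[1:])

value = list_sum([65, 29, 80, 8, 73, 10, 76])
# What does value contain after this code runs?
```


list_sum([65, 29, 80, 8, 73, 10, 76])
= 65 + list_sum([29, 80, 8, 73, 10, 76])
= 65 + 29 + list_sum([80, 8, 73, 10, 76])
= 65 + 29 + 80 + list_sum([8, 73, 10, 76])
= 65 + 29 + 80 + 8 + list_sum([73, 10, 76])
= 65 + 29 + 80 + 8 + 73 + list_sum([10, 76])
= 65 + 29 + 80 + 8 + 73 + 10 + list_sum([76])
= 65 + 29 + 80 + 8 + 73 + 10 + 76 + list_sum([])
= 65 + 29 + 80 + 8 + 73 + 10 + 76 + 0
= 341
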